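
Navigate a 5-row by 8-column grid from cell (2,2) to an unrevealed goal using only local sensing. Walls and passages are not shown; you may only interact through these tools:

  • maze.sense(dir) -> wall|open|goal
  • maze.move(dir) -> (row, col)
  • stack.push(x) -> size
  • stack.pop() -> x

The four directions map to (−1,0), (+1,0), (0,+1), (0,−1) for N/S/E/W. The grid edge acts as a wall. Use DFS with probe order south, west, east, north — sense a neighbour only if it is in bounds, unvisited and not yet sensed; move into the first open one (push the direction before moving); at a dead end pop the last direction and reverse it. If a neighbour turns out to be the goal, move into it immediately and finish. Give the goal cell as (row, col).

I invoke maze.sense with dir=south, giving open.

I run stack.push with x=south, and see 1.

I use maze.move with dir=south, which returns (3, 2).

I call maze.sense with dir=south, : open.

Using stack.push with x=south, : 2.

Now I run maze.move with dir=south, yielding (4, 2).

I try maze.sense with dir=west, yielding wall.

I try maze.sense with dir=east, : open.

Using stack.push with x=east, yielding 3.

I try maze.move with dir=east, : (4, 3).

Then maze.sense with dir=east, and see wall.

Using maze.sense with dir=north, and get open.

I invoke stack.push with x=north, and get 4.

Now I run maze.move with dir=north, and get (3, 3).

Then maze.sense with dir=east, giving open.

I try stack.push with x=east, → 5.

Next I call maze.move with dir=east, : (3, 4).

Calling maze.sense with dir=east, : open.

I run stack.push with x=east, giving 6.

Invoking maze.move with dir=east, — result: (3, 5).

Next I call maze.sense with dir=south, giving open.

Now I run stack.push with x=south, and see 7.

Then maze.move with dir=south, — result: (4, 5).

Now I run maze.sense with dir=east, which returns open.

Now I run stack.push with x=east, yielding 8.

Then maze.move with dir=east, → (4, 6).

Invoking maze.sense with dir=east, giving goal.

Now I run maze.move with dir=east, which returns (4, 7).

Answer: (4, 7)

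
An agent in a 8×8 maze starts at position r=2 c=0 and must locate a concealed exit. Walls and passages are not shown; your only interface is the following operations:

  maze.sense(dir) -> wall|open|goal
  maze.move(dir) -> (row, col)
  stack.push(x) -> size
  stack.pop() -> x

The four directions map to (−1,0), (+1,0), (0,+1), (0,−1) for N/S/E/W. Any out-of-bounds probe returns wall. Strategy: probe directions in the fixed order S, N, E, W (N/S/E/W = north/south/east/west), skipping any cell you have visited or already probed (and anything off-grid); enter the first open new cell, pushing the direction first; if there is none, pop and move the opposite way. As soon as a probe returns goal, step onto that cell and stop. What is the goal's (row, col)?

Step: sense[south]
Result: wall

Step: sense[north]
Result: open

Step: push[north]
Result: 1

Step: move[north]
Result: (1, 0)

Step: sense[north]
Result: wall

Step: sense[east]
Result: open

Step: push[east]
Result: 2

Step: move[east]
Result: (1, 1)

Step: sense[south]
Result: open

Step: push[south]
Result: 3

Step: move[south]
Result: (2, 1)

Step: sense[south]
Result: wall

Step: sense[east]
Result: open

Step: push[east]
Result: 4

Step: move[east]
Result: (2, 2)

Step: sense[south]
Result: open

Step: push[south]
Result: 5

Step: move[south]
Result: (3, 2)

Step: sense[south]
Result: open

Step: push[south]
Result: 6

Step: move[south]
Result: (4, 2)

Step: sense[south]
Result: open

Step: push[south]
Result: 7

Step: move[south]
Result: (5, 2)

Step: sense[south]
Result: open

Step: push[south]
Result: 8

Step: move[south]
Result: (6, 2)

Step: sense[south]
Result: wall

Step: sense[east]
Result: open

Step: push[east]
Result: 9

Step: move[east]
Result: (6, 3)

Step: sense[south]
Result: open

Step: push[south]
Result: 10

Step: move[south]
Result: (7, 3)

Step: sense[east]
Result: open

Step: push[east]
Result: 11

Step: move[east]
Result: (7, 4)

Step: sense[north]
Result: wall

Step: sense[east]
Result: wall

Step: pop[]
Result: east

Step: move[west]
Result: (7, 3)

Step: pop[]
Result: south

Step: move[north]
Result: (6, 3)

Step: sense[north]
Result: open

Step: push[north]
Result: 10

Step: move[north]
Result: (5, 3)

Step: sense[north]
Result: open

Step: push[north]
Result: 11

Step: move[north]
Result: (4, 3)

Step: sense[north]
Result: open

Step: push[north]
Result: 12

Step: move[north]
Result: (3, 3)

Step: sense[north]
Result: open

Step: push[north]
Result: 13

Step: move[north]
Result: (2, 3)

Step: sense[north]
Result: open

Step: push[north]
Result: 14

Step: move[north]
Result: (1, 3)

Step: sense[north]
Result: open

Step: push[north]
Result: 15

Step: move[north]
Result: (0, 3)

Step: sense[east]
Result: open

Step: push[east]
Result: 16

Step: move[east]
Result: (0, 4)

Step: sense[south]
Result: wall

Step: sense[east]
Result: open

Step: push[east]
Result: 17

Step: move[east]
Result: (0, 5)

Step: sense[south]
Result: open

Step: push[south]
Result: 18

Step: move[south]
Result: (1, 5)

Step: sense[south]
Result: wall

Step: sense[east]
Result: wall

Step: pop[]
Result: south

Step: move[north]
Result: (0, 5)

Step: sense[east]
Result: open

Step: push[east]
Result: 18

Step: move[east]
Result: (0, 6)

Step: sense[east]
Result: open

Step: push[east]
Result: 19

Step: move[east]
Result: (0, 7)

Step: sense[south]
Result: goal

Step: move[south]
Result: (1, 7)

Answer: (1, 7)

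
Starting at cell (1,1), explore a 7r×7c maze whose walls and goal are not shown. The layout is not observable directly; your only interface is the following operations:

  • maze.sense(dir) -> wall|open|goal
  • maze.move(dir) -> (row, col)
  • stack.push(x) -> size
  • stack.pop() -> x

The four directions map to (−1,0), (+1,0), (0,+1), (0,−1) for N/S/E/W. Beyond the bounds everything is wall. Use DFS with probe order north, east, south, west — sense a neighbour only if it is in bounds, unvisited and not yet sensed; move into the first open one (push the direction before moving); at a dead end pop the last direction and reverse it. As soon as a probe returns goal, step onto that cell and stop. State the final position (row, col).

I use maze.sense on north, which returns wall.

Next I call maze.sense on east, : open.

Next I call stack.push on east, yielding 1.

I invoke maze.move on east, and see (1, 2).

I use maze.sense on north, giving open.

I run stack.push on north, → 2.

I use maze.move on north, yielding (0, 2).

Then maze.sense on east, → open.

I invoke stack.push on east, yielding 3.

I invoke maze.move on east, and get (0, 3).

Next I call maze.sense on east, — result: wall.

I try maze.sense on south, yielding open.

Invoking stack.push on south, — result: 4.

I call maze.move on south, → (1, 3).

I call maze.sense on east, — result: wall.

I invoke maze.sense on south, and see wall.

I invoke stack.pop(), — result: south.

Then maze.move on north, and observe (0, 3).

I call stack.pop(), and get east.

I try maze.move on west, and get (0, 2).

I call stack.pop, and observe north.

I try maze.move on south, → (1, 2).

Calling maze.sense on south, : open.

Using stack.push on south, giving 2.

I use maze.move on south, and see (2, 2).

Calling maze.sense on south, giving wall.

Using maze.sense on west, : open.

Invoking stack.push on west, giving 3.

Using maze.move on west, yielding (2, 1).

I run maze.sense on south, and observe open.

I use stack.push on south, and observe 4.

Invoking maze.move on south, which returns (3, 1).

I call maze.sense on south, yielding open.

I try stack.push on south, and observe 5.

Next I call maze.move on south, and observe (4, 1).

Now I run maze.sense on east, — result: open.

I run stack.push on east, : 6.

I use maze.move on east, → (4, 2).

Invoking maze.sense on east, giving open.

Then stack.push on east, : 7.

Next I call maze.move on east, — result: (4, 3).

I try maze.sense on north, yielding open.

I use stack.push on north, : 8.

I run maze.move on north, — result: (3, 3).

Calling maze.sense on east, and observe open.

Now I run stack.push on east, : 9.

I call maze.move on east, and see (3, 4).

Using maze.sense on north, and see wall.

Using maze.sense on east, giving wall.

Next I call maze.sense on south, which returns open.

I invoke stack.push on south, and get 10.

Then maze.move on south, — result: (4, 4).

I invoke maze.sense on east, giving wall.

Using maze.sense on south, which returns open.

I call stack.push on south, — result: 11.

I run maze.move on south, which returns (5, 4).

I invoke maze.sense on east, giving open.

Using stack.push on east, and see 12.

Next I call maze.move on east, → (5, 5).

I run maze.sense on east, and get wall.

I invoke maze.sense on south, → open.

Using stack.push on south, — result: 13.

Using maze.move on south, and observe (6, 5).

I try maze.sense on east, : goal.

Now I run maze.move on east, — result: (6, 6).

Answer: (6, 6)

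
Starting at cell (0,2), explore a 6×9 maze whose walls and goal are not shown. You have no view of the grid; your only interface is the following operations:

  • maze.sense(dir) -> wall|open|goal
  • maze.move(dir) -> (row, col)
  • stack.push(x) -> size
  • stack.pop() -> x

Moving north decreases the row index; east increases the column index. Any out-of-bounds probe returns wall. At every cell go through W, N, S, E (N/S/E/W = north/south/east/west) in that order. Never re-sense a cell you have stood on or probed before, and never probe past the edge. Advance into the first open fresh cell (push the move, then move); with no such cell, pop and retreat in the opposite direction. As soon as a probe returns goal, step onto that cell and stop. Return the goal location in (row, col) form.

Now I run sense using west, and see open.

I invoke push using west, giving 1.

I run move using west, and get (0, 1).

I try sense using west, yielding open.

Now I run push using west, yielding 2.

Then move using west, : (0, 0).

I use sense using south, and see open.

I try push using south, and observe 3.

I run move using south, — result: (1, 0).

Then sense using south, yielding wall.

I call sense using east, and get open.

Then push using east, and observe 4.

I try move using east, giving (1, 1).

Invoking sense using south, — result: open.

Calling push using south, and see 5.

I call move using south, and get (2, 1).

I use sense using south, yielding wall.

Then sense using east, and get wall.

I use pop, and see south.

I try move using north, — result: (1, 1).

Using sense using east, yielding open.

I use push using east, and see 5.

Calling move using east, : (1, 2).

Calling sense using east, and get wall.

I call pop, and observe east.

Calling move using west, : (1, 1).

I use pop, and get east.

I invoke move using west, and get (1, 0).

I use pop, → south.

I use move using north, which returns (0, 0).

Calling pop(), → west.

Then move using east, → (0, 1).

Then pop(), and observe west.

Now I run move using east, yielding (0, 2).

Using sense using east, yielding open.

I use push using east, which returns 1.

I use move using east, yielding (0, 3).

Using sense using east, yielding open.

I call push using east, : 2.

I try move using east, and see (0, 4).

Calling sense using south, yielding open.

I invoke push using south, and get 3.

Then move using south, → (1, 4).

Using sense using south, and observe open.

I use push using south, : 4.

Calling move using south, : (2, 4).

Next I call sense using west, and see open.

Calling push using west, and observe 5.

Next I call move using west, and observe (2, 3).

Invoking sense using south, — result: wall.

Then pop, : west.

Invoking move using east, — result: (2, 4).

Then sense using south, and get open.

I use push using south, giving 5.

I run move using south, → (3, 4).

Now I run sense using south, → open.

Next I call push using south, and get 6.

I invoke move using south, → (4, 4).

Then sense using west, giving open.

Next I call push using west, and get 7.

Invoking move using west, and see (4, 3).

Now I run sense using west, : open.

Calling push using west, and see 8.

Invoking move using west, → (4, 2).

Next I call sense using west, and get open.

Calling push using west, giving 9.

Next I call move using west, : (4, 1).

Next I call sense using west, and get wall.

Next I call sense using south, yielding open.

Then push using south, giving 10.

Now I run move using south, and get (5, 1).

I call sense using west, : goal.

I run move using west, giving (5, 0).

Answer: (5, 0)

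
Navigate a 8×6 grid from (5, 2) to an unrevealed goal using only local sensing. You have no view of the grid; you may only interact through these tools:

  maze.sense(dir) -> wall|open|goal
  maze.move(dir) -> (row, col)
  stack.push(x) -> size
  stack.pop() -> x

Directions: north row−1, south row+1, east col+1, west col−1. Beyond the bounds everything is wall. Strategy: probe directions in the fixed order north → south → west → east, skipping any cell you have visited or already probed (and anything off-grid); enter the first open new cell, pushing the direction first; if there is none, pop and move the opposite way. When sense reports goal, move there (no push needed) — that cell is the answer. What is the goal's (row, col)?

> maze.sense dir=north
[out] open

> stack.push x=north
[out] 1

> maze.move dir=north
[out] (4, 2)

> maze.sense dir=north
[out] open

> stack.push x=north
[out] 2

> maze.move dir=north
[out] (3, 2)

> maze.sense dir=north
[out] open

> stack.push x=north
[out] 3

> maze.move dir=north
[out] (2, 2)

> maze.sense dir=north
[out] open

> stack.push x=north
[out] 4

> maze.move dir=north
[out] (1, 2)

> maze.sense dir=north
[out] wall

> maze.sense dir=west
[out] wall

> maze.sense dir=east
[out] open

> stack.push x=east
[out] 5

> maze.move dir=east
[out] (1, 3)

> maze.sense dir=north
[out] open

> stack.push x=north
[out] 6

> maze.move dir=north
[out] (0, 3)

> maze.sense dir=east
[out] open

> stack.push x=east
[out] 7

> maze.move dir=east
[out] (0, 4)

> maze.sense dir=south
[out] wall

> maze.sense dir=east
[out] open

> stack.push x=east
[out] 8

> maze.move dir=east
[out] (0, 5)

> maze.sense dir=south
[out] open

> stack.push x=south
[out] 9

> maze.move dir=south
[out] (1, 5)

> maze.sense dir=south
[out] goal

> maze.move dir=south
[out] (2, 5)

Answer: (2, 5)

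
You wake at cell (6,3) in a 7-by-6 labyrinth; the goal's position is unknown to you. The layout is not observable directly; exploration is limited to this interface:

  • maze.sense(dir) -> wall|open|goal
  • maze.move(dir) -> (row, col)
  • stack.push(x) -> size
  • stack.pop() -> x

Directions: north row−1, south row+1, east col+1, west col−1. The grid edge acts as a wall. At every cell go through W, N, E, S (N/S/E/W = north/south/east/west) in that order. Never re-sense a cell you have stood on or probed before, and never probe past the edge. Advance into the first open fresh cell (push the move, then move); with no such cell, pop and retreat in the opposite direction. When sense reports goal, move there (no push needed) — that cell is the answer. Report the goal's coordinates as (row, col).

-> maze.sense(dir: west)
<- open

-> stack.push(x: west)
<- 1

-> maze.move(dir: west)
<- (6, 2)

-> maze.sense(dir: west)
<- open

-> stack.push(x: west)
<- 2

-> maze.move(dir: west)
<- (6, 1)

-> maze.sense(dir: west)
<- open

-> stack.push(x: west)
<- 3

-> maze.move(dir: west)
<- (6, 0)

-> maze.sense(dir: north)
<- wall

-> stack.pop()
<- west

-> maze.move(dir: east)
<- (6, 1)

-> maze.sense(dir: north)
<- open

-> stack.push(x: north)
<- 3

-> maze.move(dir: north)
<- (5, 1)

-> maze.sense(dir: north)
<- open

-> stack.push(x: north)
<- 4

-> maze.move(dir: north)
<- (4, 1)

-> maze.sense(dir: west)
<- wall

-> maze.sense(dir: north)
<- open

-> stack.push(x: north)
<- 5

-> maze.move(dir: north)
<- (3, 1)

-> maze.sense(dir: west)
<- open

-> stack.push(x: west)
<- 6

-> maze.move(dir: west)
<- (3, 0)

-> maze.sense(dir: north)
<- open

-> stack.push(x: north)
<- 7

-> maze.move(dir: north)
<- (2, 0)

-> maze.sense(dir: north)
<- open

-> stack.push(x: north)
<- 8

-> maze.move(dir: north)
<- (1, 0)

-> maze.sense(dir: north)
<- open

-> stack.push(x: north)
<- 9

-> maze.move(dir: north)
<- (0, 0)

-> maze.sense(dir: east)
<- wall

-> stack.pop()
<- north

-> maze.move(dir: south)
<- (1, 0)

-> maze.sense(dir: east)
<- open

-> stack.push(x: east)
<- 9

-> maze.move(dir: east)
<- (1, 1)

-> maze.sense(dir: east)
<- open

-> stack.push(x: east)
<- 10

-> maze.move(dir: east)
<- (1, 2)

-> maze.sense(dir: north)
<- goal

-> maze.move(dir: north)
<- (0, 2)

Answer: (0, 2)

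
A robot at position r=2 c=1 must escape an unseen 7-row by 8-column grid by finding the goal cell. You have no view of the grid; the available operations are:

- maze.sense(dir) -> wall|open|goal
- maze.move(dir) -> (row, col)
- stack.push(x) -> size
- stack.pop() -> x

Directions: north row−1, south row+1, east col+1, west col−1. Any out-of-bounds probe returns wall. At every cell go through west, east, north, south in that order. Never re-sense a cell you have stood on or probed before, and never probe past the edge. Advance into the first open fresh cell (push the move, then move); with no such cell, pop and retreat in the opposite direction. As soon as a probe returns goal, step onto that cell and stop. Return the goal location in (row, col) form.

→ maze.sense(dir='west')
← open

→ stack.push(x='west')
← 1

→ maze.move(dir='west')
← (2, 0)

→ maze.sense(dir='north')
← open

→ stack.push(x='north')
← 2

→ maze.move(dir='north')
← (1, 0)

→ maze.sense(dir='east')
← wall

→ maze.sense(dir='north')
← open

→ stack.push(x='north')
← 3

→ maze.move(dir='north')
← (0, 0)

→ maze.sense(dir='east')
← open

→ stack.push(x='east')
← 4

→ maze.move(dir='east')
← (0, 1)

→ maze.sense(dir='east')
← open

→ stack.push(x='east')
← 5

→ maze.move(dir='east')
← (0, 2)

→ maze.sense(dir='east')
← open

→ stack.push(x='east')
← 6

→ maze.move(dir='east')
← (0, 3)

→ maze.sense(dir='east')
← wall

→ maze.sense(dir='south')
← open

→ stack.push(x='south')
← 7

→ maze.move(dir='south')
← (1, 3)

→ maze.sense(dir='west')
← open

→ stack.push(x='west')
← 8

→ maze.move(dir='west')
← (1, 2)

→ maze.sense(dir='south')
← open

→ stack.push(x='south')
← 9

→ maze.move(dir='south')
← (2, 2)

→ maze.sense(dir='east')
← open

→ stack.push(x='east')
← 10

→ maze.move(dir='east')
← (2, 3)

→ maze.sense(dir='east')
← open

→ stack.push(x='east')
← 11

→ maze.move(dir='east')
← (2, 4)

→ maze.sense(dir='east')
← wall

→ maze.sense(dir='north')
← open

→ stack.push(x='north')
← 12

→ maze.move(dir='north')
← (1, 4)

→ maze.sense(dir='east')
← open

→ stack.push(x='east')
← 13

→ maze.move(dir='east')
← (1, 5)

→ maze.sense(dir='east')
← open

→ stack.push(x='east')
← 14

→ maze.move(dir='east')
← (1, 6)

→ maze.sense(dir='east')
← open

→ stack.push(x='east')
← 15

→ maze.move(dir='east')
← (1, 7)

→ maze.sense(dir='north')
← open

→ stack.push(x='north')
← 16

→ maze.move(dir='north')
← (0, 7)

→ maze.sense(dir='west')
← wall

→ stack.pop()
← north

→ maze.move(dir='south')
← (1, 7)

→ maze.sense(dir='south')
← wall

→ stack.pop()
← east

→ maze.move(dir='west')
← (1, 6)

→ maze.sense(dir='south')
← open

→ stack.push(x='south')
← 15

→ maze.move(dir='south')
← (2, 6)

→ maze.sense(dir='south')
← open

→ stack.push(x='south')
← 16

→ maze.move(dir='south')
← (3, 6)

→ maze.sense(dir='west')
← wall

→ maze.sense(dir='east')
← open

→ stack.push(x='east')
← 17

→ maze.move(dir='east')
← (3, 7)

→ maze.sense(dir='south')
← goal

→ maze.move(dir='south')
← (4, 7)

Answer: (4, 7)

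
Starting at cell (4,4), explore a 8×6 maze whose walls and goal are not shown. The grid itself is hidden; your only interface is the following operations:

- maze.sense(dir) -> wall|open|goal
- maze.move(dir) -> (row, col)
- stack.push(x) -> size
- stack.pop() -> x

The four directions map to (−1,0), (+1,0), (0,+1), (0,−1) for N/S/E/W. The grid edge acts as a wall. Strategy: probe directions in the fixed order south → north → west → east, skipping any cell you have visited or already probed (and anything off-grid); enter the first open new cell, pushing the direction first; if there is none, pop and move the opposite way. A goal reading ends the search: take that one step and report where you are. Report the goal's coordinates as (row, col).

I use maze.sense on south, and observe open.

I try stack.push on south, — result: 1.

I use maze.move on south, yielding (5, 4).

I call maze.sense on south, and get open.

I invoke stack.push on south, → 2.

I call maze.move on south, — result: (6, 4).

Then maze.sense on south, and get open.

Now I run stack.push on south, giving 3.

Calling maze.move on south, and observe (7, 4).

I run maze.sense on west, and observe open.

Then stack.push on west, and get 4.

Invoking maze.move on west, and observe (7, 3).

Using maze.sense on north, : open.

Next I call stack.push on north, and observe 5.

I call maze.move on north, giving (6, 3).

Calling maze.sense on north, and see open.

Invoking stack.push on north, and get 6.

Invoking maze.move on north, which returns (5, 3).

I try maze.sense on north, — result: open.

I invoke stack.push on north, — result: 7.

I invoke maze.move on north, which returns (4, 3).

I call maze.sense on north, which returns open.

Now I run stack.push on north, which returns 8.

Now I run maze.move on north, and observe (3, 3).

Invoking maze.sense on north, — result: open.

Using stack.push on north, and get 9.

I run maze.move on north, → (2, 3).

Calling maze.sense on north, → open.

Now I run stack.push on north, yielding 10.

I use maze.move on north, giving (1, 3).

I call maze.sense on north, → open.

Using stack.push on north, and get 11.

Using maze.move on north, and observe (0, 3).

I try maze.sense on west, : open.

Invoking stack.push on west, giving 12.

I call maze.move on west, and observe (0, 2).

Next I call maze.sense on south, which returns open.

Using stack.push on south, and see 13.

I use maze.move on south, and see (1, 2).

I call maze.sense on south, which returns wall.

I try maze.sense on west, giving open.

I call stack.push on west, giving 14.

Now I run maze.move on west, giving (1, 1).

Invoking maze.sense on south, and see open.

I run stack.push on south, and observe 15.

Now I run maze.move on south, — result: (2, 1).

I try maze.sense on south, and observe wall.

I use maze.sense on west, — result: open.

Invoking stack.push on west, and observe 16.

Then maze.move on west, and observe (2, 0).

Using maze.sense on south, : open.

Now I run stack.push on south, which returns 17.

Now I run maze.move on south, giving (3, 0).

I use maze.sense on south, — result: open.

Then stack.push on south, giving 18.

I call maze.move on south, and observe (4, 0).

I use maze.sense on south, and see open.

I call stack.push on south, and see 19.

I call maze.move on south, yielding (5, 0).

Using maze.sense on south, and observe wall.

Using maze.sense on east, giving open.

I invoke stack.push on east, — result: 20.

Calling maze.move on east, giving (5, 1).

Now I run maze.sense on south, — result: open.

I try stack.push on south, — result: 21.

Calling maze.move on south, and observe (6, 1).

I use maze.sense on south, giving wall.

Using maze.sense on east, and get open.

I call stack.push on east, and get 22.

I invoke maze.move on east, — result: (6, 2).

I try maze.sense on south, which returns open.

Invoking stack.push on south, which returns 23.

I use maze.move on south, yielding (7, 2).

Now I run stack.pop, and see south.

I call maze.move on north, and get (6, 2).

I call maze.sense on north, → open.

Then stack.push on north, and observe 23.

I call maze.move on north, which returns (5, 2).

I invoke maze.sense on north, and see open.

Next I call stack.push on north, : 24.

Then maze.move on north, and see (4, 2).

I invoke maze.sense on north, giving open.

Then stack.push on north, → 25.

I invoke maze.move on north, yielding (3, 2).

I run stack.pop, — result: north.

I run maze.move on south, — result: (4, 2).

Invoking maze.sense on west, : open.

I invoke stack.push on west, : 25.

I invoke maze.move on west, : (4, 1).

Then stack.pop(), : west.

I call maze.move on east, : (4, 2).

Now I run stack.pop(), and get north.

I use maze.move on south, and observe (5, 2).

Using stack.pop(), yielding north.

I use maze.move on south, and see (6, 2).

Using stack.pop, → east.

I try maze.move on west, → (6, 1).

I run stack.pop, : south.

Invoking maze.move on north, giving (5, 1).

Using stack.pop, and get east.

Now I run maze.move on west, and get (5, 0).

Calling stack.pop(), which returns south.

Invoking maze.move on north, and observe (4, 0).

I run stack.pop, and observe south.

Invoking maze.move on north, which returns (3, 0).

Then stack.pop, and get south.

I try maze.move on north, : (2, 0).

I run maze.sense on north, giving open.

I use stack.push on north, which returns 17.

Next I call maze.move on north, giving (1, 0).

I use maze.sense on north, → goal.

I try maze.move on north, and observe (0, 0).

Answer: (0, 0)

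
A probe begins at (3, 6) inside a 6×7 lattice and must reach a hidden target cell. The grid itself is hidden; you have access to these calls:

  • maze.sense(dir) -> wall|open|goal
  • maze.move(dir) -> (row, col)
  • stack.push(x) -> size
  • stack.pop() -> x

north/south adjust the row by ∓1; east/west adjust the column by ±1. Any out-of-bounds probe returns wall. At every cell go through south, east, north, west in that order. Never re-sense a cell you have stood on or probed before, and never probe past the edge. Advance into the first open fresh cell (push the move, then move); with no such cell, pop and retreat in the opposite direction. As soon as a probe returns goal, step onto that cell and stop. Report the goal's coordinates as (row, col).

;; maze.sense(dir→south) => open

;; stack.push(x→south) => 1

;; maze.move(dir→south) => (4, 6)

;; maze.sense(dir→south) => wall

;; maze.sense(dir→west) => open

;; stack.push(x→west) => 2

;; maze.move(dir→west) => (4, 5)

;; maze.sense(dir→south) => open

;; stack.push(x→south) => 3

;; maze.move(dir→south) => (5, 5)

;; maze.sense(dir→west) => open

;; stack.push(x→west) => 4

;; maze.move(dir→west) => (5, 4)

;; maze.sense(dir→north) => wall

;; maze.sense(dir→west) => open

;; stack.push(x→west) => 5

;; maze.move(dir→west) => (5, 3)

;; maze.sense(dir→north) => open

;; stack.push(x→north) => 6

;; maze.move(dir→north) => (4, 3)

;; maze.sense(dir→north) => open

;; stack.push(x→north) => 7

;; maze.move(dir→north) => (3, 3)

;; maze.sense(dir→east) => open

;; stack.push(x→east) => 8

;; maze.move(dir→east) => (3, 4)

;; maze.sense(dir→east) => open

;; stack.push(x→east) => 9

;; maze.move(dir→east) => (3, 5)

;; maze.sense(dir→north) => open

;; stack.push(x→north) => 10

;; maze.move(dir→north) => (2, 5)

;; maze.sense(dir→east) => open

;; stack.push(x→east) => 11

;; maze.move(dir→east) => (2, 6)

;; maze.sense(dir→north) => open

;; stack.push(x→north) => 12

;; maze.move(dir→north) => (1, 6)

;; maze.sense(dir→north) => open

;; stack.push(x→north) => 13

;; maze.move(dir→north) => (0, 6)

;; maze.sense(dir→west) => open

;; stack.push(x→west) => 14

;; maze.move(dir→west) => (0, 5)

;; maze.sense(dir→south) => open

;; stack.push(x→south) => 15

;; maze.move(dir→south) => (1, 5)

;; maze.sense(dir→west) => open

;; stack.push(x→west) => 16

;; maze.move(dir→west) => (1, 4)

;; maze.sense(dir→south) => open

;; stack.push(x→south) => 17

;; maze.move(dir→south) => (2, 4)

;; maze.sense(dir→west) => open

;; stack.push(x→west) => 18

;; maze.move(dir→west) => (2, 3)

;; maze.sense(dir→north) => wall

;; maze.sense(dir→west) => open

;; stack.push(x→west) => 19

;; maze.move(dir→west) => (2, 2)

;; maze.sense(dir→south) => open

;; stack.push(x→south) => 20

;; maze.move(dir→south) => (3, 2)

;; maze.sense(dir→south) => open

;; stack.push(x→south) => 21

;; maze.move(dir→south) => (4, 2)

;; maze.sense(dir→south) => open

;; stack.push(x→south) => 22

;; maze.move(dir→south) => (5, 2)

;; maze.sense(dir→west) => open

;; stack.push(x→west) => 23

;; maze.move(dir→west) => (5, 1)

;; maze.sense(dir→north) => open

;; stack.push(x→north) => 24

;; maze.move(dir→north) => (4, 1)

;; maze.sense(dir→north) => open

;; stack.push(x→north) => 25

;; maze.move(dir→north) => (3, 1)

;; maze.sense(dir→north) => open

;; stack.push(x→north) => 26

;; maze.move(dir→north) => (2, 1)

;; maze.sense(dir→north) => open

;; stack.push(x→north) => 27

;; maze.move(dir→north) => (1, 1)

;; maze.sense(dir→east) => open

;; stack.push(x→east) => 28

;; maze.move(dir→east) => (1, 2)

;; maze.sense(dir→north) => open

;; stack.push(x→north) => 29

;; maze.move(dir→north) => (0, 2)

;; maze.sense(dir→east) => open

;; stack.push(x→east) => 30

;; maze.move(dir→east) => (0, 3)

;; maze.sense(dir→east) => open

;; stack.push(x→east) => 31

;; maze.move(dir→east) => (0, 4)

;; stack.pop() => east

;; maze.move(dir→west) => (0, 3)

;; stack.pop() => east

;; maze.move(dir→west) => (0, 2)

;; maze.sense(dir→west) => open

;; stack.push(x→west) => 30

;; maze.move(dir→west) => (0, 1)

;; maze.sense(dir→west) => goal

;; maze.move(dir→west) => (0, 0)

Answer: (0, 0)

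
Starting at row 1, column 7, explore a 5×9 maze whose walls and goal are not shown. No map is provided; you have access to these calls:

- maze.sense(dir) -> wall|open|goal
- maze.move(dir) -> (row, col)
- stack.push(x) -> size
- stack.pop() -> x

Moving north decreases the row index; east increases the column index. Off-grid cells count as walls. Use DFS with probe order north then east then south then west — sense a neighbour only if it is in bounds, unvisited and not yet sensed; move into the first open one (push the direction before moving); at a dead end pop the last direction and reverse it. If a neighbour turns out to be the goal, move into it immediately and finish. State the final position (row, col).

;; maze.sense(dir=north) => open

;; stack.push(x=north) => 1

;; maze.move(dir=north) => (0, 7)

;; maze.sense(dir=east) => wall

;; maze.sense(dir=west) => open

;; stack.push(x=west) => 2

;; maze.move(dir=west) => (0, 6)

;; maze.sense(dir=south) => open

;; stack.push(x=south) => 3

;; maze.move(dir=south) => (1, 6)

;; maze.sense(dir=south) => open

;; stack.push(x=south) => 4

;; maze.move(dir=south) => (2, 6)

;; maze.sense(dir=east) => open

;; stack.push(x=east) => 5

;; maze.move(dir=east) => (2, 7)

;; maze.sense(dir=east) => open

;; stack.push(x=east) => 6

;; maze.move(dir=east) => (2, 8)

;; maze.sense(dir=north) => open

;; stack.push(x=north) => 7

;; maze.move(dir=north) => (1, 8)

;; stack.pop() => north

;; maze.move(dir=south) => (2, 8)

;; maze.sense(dir=south) => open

;; stack.push(x=south) => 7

;; maze.move(dir=south) => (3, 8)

;; maze.sense(dir=south) => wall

;; maze.sense(dir=west) => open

;; stack.push(x=west) => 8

;; maze.move(dir=west) => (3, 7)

;; maze.sense(dir=south) => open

;; stack.push(x=south) => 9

;; maze.move(dir=south) => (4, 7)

;; maze.sense(dir=west) => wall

;; stack.pop() => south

;; maze.move(dir=north) => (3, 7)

;; maze.sense(dir=west) => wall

;; stack.pop() => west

;; maze.move(dir=east) => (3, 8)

;; stack.pop() => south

;; maze.move(dir=north) => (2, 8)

;; stack.pop() => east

;; maze.move(dir=west) => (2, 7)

;; stack.pop() => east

;; maze.move(dir=west) => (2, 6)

;; maze.sense(dir=west) => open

;; stack.push(x=west) => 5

;; maze.move(dir=west) => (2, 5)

;; maze.sense(dir=north) => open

;; stack.push(x=north) => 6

;; maze.move(dir=north) => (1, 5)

;; maze.sense(dir=north) => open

;; stack.push(x=north) => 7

;; maze.move(dir=north) => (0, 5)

;; maze.sense(dir=west) => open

;; stack.push(x=west) => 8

;; maze.move(dir=west) => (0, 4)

;; maze.sense(dir=south) => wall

;; maze.sense(dir=west) => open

;; stack.push(x=west) => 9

;; maze.move(dir=west) => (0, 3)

;; maze.sense(dir=south) => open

;; stack.push(x=south) => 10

;; maze.move(dir=south) => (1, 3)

;; maze.sense(dir=south) => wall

;; maze.sense(dir=west) => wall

;; stack.pop() => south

;; maze.move(dir=north) => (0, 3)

;; maze.sense(dir=west) => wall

;; stack.pop() => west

;; maze.move(dir=east) => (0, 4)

;; stack.pop() => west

;; maze.move(dir=east) => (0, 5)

;; stack.pop() => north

;; maze.move(dir=south) => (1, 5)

;; stack.pop() => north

;; maze.move(dir=south) => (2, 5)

;; maze.sense(dir=south) => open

;; stack.push(x=south) => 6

;; maze.move(dir=south) => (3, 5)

;; maze.sense(dir=south) => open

;; stack.push(x=south) => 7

;; maze.move(dir=south) => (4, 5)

;; maze.sense(dir=west) => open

;; stack.push(x=west) => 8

;; maze.move(dir=west) => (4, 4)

;; maze.sense(dir=north) => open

;; stack.push(x=north) => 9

;; maze.move(dir=north) => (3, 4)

;; maze.sense(dir=north) => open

;; stack.push(x=north) => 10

;; maze.move(dir=north) => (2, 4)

;; stack.pop() => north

;; maze.move(dir=south) => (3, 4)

;; maze.sense(dir=west) => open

;; stack.push(x=west) => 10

;; maze.move(dir=west) => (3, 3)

;; maze.sense(dir=south) => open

;; stack.push(x=south) => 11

;; maze.move(dir=south) => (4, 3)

;; maze.sense(dir=west) => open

;; stack.push(x=west) => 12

;; maze.move(dir=west) => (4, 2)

;; maze.sense(dir=north) => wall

;; maze.sense(dir=west) => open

;; stack.push(x=west) => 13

;; maze.move(dir=west) => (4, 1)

;; maze.sense(dir=north) => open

;; stack.push(x=north) => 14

;; maze.move(dir=north) => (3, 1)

;; maze.sense(dir=north) => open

;; stack.push(x=north) => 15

;; maze.move(dir=north) => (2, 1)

;; maze.sense(dir=north) => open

;; stack.push(x=north) => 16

;; maze.move(dir=north) => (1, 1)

;; maze.sense(dir=north) => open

;; stack.push(x=north) => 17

;; maze.move(dir=north) => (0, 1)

;; maze.sense(dir=west) => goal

;; maze.move(dir=west) => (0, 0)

Answer: (0, 0)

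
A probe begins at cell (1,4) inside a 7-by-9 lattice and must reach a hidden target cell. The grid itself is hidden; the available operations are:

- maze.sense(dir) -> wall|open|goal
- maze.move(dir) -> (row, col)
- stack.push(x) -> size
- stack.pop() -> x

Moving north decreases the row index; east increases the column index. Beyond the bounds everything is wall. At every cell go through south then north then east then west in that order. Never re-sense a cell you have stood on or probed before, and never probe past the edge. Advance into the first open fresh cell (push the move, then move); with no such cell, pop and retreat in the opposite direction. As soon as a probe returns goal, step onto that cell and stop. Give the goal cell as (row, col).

Act: maze.sense[dir=south]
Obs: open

Act: stack.push[x=south]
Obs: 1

Act: maze.move[dir=south]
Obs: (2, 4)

Act: maze.sense[dir=south]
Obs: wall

Act: maze.sense[dir=east]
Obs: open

Act: stack.push[x=east]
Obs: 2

Act: maze.move[dir=east]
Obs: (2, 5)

Act: maze.sense[dir=south]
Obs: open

Act: stack.push[x=south]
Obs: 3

Act: maze.move[dir=south]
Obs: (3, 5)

Act: maze.sense[dir=south]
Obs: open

Act: stack.push[x=south]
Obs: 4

Act: maze.move[dir=south]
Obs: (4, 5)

Act: maze.sense[dir=south]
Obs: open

Act: stack.push[x=south]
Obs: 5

Act: maze.move[dir=south]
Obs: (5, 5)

Act: maze.sense[dir=south]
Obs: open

Act: stack.push[x=south]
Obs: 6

Act: maze.move[dir=south]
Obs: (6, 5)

Act: maze.sense[dir=east]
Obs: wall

Act: maze.sense[dir=west]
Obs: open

Act: stack.push[x=west]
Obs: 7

Act: maze.move[dir=west]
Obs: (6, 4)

Act: maze.sense[dir=north]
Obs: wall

Act: maze.sense[dir=west]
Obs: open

Act: stack.push[x=west]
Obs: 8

Act: maze.move[dir=west]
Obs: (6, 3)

Act: maze.sense[dir=north]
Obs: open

Act: stack.push[x=north]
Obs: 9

Act: maze.move[dir=north]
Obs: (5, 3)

Act: maze.sense[dir=north]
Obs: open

Act: stack.push[x=north]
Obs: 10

Act: maze.move[dir=north]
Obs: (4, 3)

Act: maze.sense[dir=north]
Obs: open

Act: stack.push[x=north]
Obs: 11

Act: maze.move[dir=north]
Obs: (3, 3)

Act: maze.sense[dir=north]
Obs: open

Act: stack.push[x=north]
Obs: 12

Act: maze.move[dir=north]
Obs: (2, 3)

Act: maze.sense[dir=north]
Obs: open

Act: stack.push[x=north]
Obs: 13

Act: maze.move[dir=north]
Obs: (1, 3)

Act: maze.sense[dir=north]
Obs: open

Act: stack.push[x=north]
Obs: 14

Act: maze.move[dir=north]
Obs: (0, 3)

Act: maze.sense[dir=east]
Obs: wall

Act: maze.sense[dir=west]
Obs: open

Act: stack.push[x=west]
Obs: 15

Act: maze.move[dir=west]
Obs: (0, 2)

Act: maze.sense[dir=south]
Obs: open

Act: stack.push[x=south]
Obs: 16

Act: maze.move[dir=south]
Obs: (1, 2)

Act: maze.sense[dir=south]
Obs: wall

Act: maze.sense[dir=west]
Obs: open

Act: stack.push[x=west]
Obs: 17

Act: maze.move[dir=west]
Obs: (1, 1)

Act: maze.sense[dir=south]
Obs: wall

Act: maze.sense[dir=north]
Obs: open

Act: stack.push[x=north]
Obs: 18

Act: maze.move[dir=north]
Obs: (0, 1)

Act: maze.sense[dir=west]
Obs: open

Act: stack.push[x=west]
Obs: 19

Act: maze.move[dir=west]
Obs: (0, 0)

Act: maze.sense[dir=south]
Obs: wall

Act: stack.pop[]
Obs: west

Act: maze.move[dir=east]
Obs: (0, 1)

Act: stack.pop[]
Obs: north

Act: maze.move[dir=south]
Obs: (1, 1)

Act: stack.pop[]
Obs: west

Act: maze.move[dir=east]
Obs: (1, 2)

Act: stack.pop[]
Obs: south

Act: maze.move[dir=north]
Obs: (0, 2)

Act: stack.pop[]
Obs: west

Act: maze.move[dir=east]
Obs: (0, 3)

Act: stack.pop[]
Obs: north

Act: maze.move[dir=south]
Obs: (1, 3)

Act: stack.pop[]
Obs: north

Act: maze.move[dir=south]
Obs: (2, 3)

Act: stack.pop[]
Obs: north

Act: maze.move[dir=south]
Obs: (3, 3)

Act: maze.sense[dir=west]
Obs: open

Act: stack.push[x=west]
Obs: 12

Act: maze.move[dir=west]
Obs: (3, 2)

Act: maze.sense[dir=south]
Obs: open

Act: stack.push[x=south]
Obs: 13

Act: maze.move[dir=south]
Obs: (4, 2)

Act: maze.sense[dir=south]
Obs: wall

Act: maze.sense[dir=west]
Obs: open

Act: stack.push[x=west]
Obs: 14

Act: maze.move[dir=west]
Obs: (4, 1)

Act: maze.sense[dir=south]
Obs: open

Act: stack.push[x=south]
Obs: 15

Act: maze.move[dir=south]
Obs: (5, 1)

Act: maze.sense[dir=south]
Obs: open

Act: stack.push[x=south]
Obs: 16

Act: maze.move[dir=south]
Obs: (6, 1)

Act: maze.sense[dir=east]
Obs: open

Act: stack.push[x=east]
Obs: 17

Act: maze.move[dir=east]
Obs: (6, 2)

Act: stack.pop[]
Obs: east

Act: maze.move[dir=west]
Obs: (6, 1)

Act: maze.sense[dir=west]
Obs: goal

Act: maze.move[dir=west]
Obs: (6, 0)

Answer: (6, 0)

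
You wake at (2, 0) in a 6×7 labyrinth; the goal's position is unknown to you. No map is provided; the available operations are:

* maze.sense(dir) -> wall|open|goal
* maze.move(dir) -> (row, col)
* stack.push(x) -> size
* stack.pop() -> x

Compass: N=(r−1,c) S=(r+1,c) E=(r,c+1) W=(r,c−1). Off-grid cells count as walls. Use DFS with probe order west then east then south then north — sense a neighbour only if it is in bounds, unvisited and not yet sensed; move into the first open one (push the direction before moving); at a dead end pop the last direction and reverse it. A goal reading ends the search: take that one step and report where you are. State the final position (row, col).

Now I run maze.sense using dir→east, and get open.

I run stack.push using x→east, yielding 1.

Calling maze.move using dir→east, — result: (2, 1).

Invoking maze.sense using dir→east, → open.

I use stack.push using x→east, and observe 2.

I try maze.move using dir→east, and observe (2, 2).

Next I call maze.sense using dir→east, giving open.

Using stack.push using x→east, giving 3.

Then maze.move using dir→east, and get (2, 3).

Calling maze.sense using dir→east, and see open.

I use stack.push using x→east, giving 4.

I call maze.move using dir→east, yielding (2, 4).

I call maze.sense using dir→east, and see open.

I run stack.push using x→east, giving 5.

I call maze.move using dir→east, and observe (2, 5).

Then maze.sense using dir→east, which returns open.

I run stack.push using x→east, and see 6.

I try maze.move using dir→east, : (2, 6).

Next I call maze.sense using dir→south, and observe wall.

Now I run maze.sense using dir→north, — result: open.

Next I call stack.push using x→north, giving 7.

Next I call maze.move using dir→north, and observe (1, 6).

I call maze.sense using dir→west, and get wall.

I try maze.sense using dir→north, : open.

I invoke stack.push using x→north, and see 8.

Now I run maze.move using dir→north, and see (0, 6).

Calling maze.sense using dir→west, : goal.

I invoke maze.move using dir→west, → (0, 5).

Answer: (0, 5)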